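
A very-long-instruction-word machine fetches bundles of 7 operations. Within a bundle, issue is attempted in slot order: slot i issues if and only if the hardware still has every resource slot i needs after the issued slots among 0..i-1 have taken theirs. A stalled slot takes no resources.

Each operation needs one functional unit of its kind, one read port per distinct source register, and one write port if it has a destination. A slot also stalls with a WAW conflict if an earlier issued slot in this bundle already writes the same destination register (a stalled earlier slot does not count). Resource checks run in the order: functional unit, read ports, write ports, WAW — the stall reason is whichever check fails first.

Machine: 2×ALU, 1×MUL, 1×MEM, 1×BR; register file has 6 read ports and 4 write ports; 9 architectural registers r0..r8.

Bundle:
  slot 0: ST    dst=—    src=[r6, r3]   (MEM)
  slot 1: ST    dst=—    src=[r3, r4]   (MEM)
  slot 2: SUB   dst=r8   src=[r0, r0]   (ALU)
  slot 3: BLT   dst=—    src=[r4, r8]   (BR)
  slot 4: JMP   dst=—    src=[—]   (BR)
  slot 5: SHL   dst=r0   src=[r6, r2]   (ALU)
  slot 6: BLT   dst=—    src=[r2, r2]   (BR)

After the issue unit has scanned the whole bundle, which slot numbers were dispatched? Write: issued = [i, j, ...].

issued = [0, 2, 3]

(0) want 1×MEM +2rd +0wr — yes → AL2|MU1|ME0|BR1|rd4|wr4
(1) want 1×MEM +2rd +0wr — FU → AL2|MU1|ME0|BR1|rd4|wr4
(2) want 1×ALU +1rd +1wr — yes → AL1|MU1|ME0|BR1|rd3|wr3
(3) want 1×BR +2rd +0wr — yes → AL1|MU1|ME0|BR0|rd1|wr3
(4) want 1×BR +0rd +0wr — FU → AL1|MU1|ME0|BR0|rd1|wr3
(5) want 1×ALU +2rd +1wr — RD_PORT → AL1|MU1|ME0|BR0|rd1|wr3
(6) want 1×BR +1rd +0wr — FU → AL1|MU1|ME0|BR0|rd1|wr3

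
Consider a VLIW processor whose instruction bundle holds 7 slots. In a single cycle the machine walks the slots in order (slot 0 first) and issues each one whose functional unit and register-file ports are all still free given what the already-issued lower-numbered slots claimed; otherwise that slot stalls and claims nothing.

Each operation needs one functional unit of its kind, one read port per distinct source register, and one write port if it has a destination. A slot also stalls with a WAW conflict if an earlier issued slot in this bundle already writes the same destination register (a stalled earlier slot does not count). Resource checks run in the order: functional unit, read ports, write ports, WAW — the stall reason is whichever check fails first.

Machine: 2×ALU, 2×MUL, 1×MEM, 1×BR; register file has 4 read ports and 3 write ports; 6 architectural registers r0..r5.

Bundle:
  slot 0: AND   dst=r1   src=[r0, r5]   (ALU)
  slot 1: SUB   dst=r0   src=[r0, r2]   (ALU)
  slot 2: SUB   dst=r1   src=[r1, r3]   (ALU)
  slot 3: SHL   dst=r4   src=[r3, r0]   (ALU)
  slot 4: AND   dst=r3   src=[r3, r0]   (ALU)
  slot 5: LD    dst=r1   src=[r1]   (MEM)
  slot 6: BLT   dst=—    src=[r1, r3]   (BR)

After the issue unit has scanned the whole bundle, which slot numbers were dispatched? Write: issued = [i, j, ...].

  0. ALU→r1 ⇒ go  {1A/2Mu/1Ld/1B | 2r 2w}
  1. ALU→r0 ⇒ go  {0A/2Mu/1Ld/1B | 0r 1w}
  2. ALU→r1 ⇒ no(FU)  {0A/2Mu/1Ld/1B | 0r 1w}
  3. ALU→r4 ⇒ no(FU)  {0A/2Mu/1Ld/1B | 0r 1w}
  4. ALU→r3 ⇒ no(FU)  {0A/2Mu/1Ld/1B | 0r 1w}
  5. MEM→r1 ⇒ no(RD_PORT)  {0A/2Mu/1Ld/1B | 0r 1w}
  6. BR ⇒ no(RD_PORT)  {0A/2Mu/1Ld/1B | 0r 1w}

issued = [0, 1]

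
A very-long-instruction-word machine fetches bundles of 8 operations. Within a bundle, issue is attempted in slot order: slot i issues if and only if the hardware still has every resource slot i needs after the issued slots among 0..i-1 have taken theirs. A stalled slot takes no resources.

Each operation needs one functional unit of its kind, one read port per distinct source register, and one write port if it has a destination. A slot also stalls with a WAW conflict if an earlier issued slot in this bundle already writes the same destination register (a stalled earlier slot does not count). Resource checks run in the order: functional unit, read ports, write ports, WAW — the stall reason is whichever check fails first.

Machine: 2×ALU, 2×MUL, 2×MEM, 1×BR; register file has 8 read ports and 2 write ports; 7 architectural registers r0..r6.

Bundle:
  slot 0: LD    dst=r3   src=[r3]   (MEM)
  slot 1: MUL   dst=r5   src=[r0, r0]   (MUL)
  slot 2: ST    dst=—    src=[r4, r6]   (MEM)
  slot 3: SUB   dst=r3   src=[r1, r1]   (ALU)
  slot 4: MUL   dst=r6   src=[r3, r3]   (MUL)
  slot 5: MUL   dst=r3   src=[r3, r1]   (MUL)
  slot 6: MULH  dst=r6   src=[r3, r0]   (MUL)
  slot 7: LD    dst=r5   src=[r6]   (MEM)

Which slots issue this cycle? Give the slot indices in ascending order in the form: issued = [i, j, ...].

issued = [0, 1, 2]

(0) want 1×MEM +1rd +1wr — yes → AL2|MU2|ME1|BR1|rd7|wr1
(1) want 1×MUL +1rd +1wr — yes → AL2|MU1|ME1|BR1|rd6|wr0
(2) want 1×MEM +2rd +0wr — yes → AL2|MU1|ME0|BR1|rd4|wr0
(3) want 1×ALU +1rd +1wr — WR_PORT → AL2|MU1|ME0|BR1|rd4|wr0
(4) want 1×MUL +1rd +1wr — WR_PORT → AL2|MU1|ME0|BR1|rd4|wr0
(5) want 1×MUL +2rd +1wr — WR_PORT → AL2|MU1|ME0|BR1|rd4|wr0
(6) want 1×MUL +2rd +1wr — WR_PORT → AL2|MU1|ME0|BR1|rd4|wr0
(7) want 1×MEM +1rd +1wr — FU → AL2|MU1|ME0|BR1|rd4|wr0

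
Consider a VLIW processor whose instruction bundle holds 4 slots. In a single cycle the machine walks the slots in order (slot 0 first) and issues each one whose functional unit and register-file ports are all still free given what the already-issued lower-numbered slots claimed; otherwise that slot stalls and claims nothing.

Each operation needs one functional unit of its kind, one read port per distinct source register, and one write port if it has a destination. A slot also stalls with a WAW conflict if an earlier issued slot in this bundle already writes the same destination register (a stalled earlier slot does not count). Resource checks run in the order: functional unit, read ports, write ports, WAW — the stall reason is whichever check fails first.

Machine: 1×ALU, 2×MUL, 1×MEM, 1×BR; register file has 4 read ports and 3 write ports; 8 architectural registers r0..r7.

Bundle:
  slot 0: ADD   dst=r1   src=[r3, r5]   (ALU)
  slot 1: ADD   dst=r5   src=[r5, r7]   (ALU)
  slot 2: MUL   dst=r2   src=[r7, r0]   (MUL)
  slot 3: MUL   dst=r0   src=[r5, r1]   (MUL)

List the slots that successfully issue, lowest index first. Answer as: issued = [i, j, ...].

issued = [0, 2]

(0) want 1×ALU +2rd +1wr — yes → AL0|MU2|ME1|BR1|rd2|wr2
(1) want 1×ALU +2rd +1wr — FU → AL0|MU2|ME1|BR1|rd2|wr2
(2) want 1×MUL +2rd +1wr — yes → AL0|MU1|ME1|BR1|rd0|wr1
(3) want 1×MUL +2rd +1wr — RD_PORT → AL0|MU1|ME1|BR1|rd0|wr1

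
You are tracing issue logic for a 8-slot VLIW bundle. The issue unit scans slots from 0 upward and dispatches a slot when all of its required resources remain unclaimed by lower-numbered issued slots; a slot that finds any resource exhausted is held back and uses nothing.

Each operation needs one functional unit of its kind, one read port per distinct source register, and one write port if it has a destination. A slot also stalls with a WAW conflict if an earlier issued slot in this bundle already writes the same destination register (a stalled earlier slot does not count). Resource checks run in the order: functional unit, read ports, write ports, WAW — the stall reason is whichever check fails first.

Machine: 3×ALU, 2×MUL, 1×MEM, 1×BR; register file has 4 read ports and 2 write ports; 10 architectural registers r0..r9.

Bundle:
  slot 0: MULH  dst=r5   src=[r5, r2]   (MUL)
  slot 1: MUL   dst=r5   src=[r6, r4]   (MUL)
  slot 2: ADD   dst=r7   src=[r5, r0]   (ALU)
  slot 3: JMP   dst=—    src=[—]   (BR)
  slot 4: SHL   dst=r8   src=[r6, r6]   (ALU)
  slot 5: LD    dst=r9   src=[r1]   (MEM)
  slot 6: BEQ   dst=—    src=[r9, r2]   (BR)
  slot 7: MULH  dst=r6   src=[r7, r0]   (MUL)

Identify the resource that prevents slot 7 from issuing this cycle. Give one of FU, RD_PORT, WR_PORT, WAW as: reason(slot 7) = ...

[0] MUL needs rd=2 wr=1: ok; after: ALU=3 MUL=1 MEM=1 BR=1, R=2, W=1
[1] MUL needs rd=2 wr=1: WAW; after: ALU=3 MUL=1 MEM=1 BR=1, R=2, W=1
[2] ALU needs rd=2 wr=1: ok; after: ALU=2 MUL=1 MEM=1 BR=1, R=0, W=0
[3] BR needs rd=0 wr=0: ok; after: ALU=2 MUL=1 MEM=1 BR=0, R=0, W=0
[4] ALU needs rd=1 wr=1: RD_PORT; after: ALU=2 MUL=1 MEM=1 BR=0, R=0, W=0
[5] MEM needs rd=1 wr=1: RD_PORT; after: ALU=2 MUL=1 MEM=1 BR=0, R=0, W=0
[6] BR needs rd=2 wr=0: FU; after: ALU=2 MUL=1 MEM=1 BR=0, R=0, W=0
[7] MUL needs rd=2 wr=1: RD_PORT; after: ALU=2 MUL=1 MEM=1 BR=0, R=0, W=0

reason(slot 7) = RD_PORT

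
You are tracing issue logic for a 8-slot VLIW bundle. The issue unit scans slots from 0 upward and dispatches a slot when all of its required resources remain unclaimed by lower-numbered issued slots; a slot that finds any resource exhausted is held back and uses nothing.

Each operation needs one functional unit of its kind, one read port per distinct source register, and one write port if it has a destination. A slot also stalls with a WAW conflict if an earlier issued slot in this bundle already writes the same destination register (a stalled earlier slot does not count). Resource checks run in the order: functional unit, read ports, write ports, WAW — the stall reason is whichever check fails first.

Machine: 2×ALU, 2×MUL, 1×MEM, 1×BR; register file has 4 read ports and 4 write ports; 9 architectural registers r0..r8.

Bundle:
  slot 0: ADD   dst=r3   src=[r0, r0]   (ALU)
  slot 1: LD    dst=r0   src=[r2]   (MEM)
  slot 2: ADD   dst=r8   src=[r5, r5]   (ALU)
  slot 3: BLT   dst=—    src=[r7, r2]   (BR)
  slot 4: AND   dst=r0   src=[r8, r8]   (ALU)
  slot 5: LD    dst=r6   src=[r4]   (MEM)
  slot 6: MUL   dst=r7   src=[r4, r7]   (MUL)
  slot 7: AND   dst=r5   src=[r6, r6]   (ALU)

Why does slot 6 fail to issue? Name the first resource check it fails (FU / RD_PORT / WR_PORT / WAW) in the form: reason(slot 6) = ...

[0] ALU needs rd=1 wr=1: ok; after: ALU=1 MUL=2 MEM=1 BR=1, R=3, W=3
[1] MEM needs rd=1 wr=1: ok; after: ALU=1 MUL=2 MEM=0 BR=1, R=2, W=2
[2] ALU needs rd=1 wr=1: ok; after: ALU=0 MUL=2 MEM=0 BR=1, R=1, W=1
[3] BR needs rd=2 wr=0: RD_PORT; after: ALU=0 MUL=2 MEM=0 BR=1, R=1, W=1
[4] ALU needs rd=1 wr=1: FU; after: ALU=0 MUL=2 MEM=0 BR=1, R=1, W=1
[5] MEM needs rd=1 wr=1: FU; after: ALU=0 MUL=2 MEM=0 BR=1, R=1, W=1
[6] MUL needs rd=2 wr=1: RD_PORT; after: ALU=0 MUL=2 MEM=0 BR=1, R=1, W=1
[7] ALU needs rd=1 wr=1: FU; after: ALU=0 MUL=2 MEM=0 BR=1, R=1, W=1

reason(slot 6) = RD_PORT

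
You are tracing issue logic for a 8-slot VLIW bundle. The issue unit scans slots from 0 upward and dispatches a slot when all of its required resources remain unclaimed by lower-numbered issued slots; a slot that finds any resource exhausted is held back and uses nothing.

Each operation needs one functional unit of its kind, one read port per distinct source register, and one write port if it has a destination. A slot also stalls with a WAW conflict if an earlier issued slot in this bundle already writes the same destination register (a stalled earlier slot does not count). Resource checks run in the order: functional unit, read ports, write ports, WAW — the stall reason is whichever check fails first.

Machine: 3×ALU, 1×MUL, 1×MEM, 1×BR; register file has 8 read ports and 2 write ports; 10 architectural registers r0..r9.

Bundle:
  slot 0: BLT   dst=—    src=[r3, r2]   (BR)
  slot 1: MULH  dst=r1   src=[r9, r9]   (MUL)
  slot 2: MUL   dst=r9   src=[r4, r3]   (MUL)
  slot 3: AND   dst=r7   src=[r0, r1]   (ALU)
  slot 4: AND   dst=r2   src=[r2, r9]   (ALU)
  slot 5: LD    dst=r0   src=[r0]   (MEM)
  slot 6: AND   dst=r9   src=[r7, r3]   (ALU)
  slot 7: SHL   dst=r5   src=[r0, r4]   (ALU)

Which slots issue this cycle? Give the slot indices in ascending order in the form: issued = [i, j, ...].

issued = [0, 1, 3]

[0] BR needs rd=2 wr=0: ok; after: ALU=3 MUL=1 MEM=1 BR=0, R=6, W=2
[1] MUL needs rd=1 wr=1: ok; after: ALU=3 MUL=0 MEM=1 BR=0, R=5, W=1
[2] MUL needs rd=2 wr=1: FU; after: ALU=3 MUL=0 MEM=1 BR=0, R=5, W=1
[3] ALU needs rd=2 wr=1: ok; after: ALU=2 MUL=0 MEM=1 BR=0, R=3, W=0
[4] ALU needs rd=2 wr=1: WR_PORT; after: ALU=2 MUL=0 MEM=1 BR=0, R=3, W=0
[5] MEM needs rd=1 wr=1: WR_PORT; after: ALU=2 MUL=0 MEM=1 BR=0, R=3, W=0
[6] ALU needs rd=2 wr=1: WR_PORT; after: ALU=2 MUL=0 MEM=1 BR=0, R=3, W=0
[7] ALU needs rd=2 wr=1: WR_PORT; after: ALU=2 MUL=0 MEM=1 BR=0, R=3, W=0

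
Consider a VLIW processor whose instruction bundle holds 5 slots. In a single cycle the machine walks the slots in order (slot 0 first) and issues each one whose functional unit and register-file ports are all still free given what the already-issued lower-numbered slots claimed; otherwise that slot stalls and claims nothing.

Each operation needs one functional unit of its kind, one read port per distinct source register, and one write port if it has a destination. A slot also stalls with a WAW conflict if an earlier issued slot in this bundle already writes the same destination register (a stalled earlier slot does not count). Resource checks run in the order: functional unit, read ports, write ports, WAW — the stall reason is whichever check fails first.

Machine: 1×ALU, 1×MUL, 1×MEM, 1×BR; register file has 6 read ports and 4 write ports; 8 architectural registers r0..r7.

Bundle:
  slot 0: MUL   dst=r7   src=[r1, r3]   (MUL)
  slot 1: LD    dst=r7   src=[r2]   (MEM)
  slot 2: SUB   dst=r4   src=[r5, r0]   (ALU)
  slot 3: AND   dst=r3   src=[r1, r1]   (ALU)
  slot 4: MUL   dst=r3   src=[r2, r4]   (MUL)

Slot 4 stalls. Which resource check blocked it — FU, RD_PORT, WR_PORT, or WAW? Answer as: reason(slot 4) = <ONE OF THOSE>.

slot 0 (MUL): ISSUE — free A1,Mu0,Ld1,B1 rp4 wp3
slot 1 (MEM): stall WAW — free A1,Mu0,Ld1,B1 rp4 wp3
slot 2 (ALU): ISSUE — free A0,Mu0,Ld1,B1 rp2 wp2
slot 3 (ALU): stall FU — free A0,Mu0,Ld1,B1 rp2 wp2
slot 4 (MUL): stall FU — free A0,Mu0,Ld1,B1 rp2 wp2

reason(slot 4) = FU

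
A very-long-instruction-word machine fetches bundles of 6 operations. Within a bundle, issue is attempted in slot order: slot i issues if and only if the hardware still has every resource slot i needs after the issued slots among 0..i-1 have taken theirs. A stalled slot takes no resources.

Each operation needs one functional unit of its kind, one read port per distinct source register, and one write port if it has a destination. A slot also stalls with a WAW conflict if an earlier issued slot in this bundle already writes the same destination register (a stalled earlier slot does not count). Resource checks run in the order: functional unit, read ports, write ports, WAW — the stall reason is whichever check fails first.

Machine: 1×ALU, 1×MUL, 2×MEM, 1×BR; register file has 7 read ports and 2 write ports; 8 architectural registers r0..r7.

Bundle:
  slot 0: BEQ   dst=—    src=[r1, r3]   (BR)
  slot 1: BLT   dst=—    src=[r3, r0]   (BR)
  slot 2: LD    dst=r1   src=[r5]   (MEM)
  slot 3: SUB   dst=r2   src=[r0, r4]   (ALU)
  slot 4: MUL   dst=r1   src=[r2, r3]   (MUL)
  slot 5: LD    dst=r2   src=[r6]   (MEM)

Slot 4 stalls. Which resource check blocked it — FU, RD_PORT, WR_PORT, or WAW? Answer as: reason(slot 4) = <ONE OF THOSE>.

(0) want 1×BR +2rd +0wr — yes → AL1|MU1|ME2|BR0|rd5|wr2
(1) want 1×BR +2rd +0wr — FU → AL1|MU1|ME2|BR0|rd5|wr2
(2) want 1×MEM +1rd +1wr — yes → AL1|MU1|ME1|BR0|rd4|wr1
(3) want 1×ALU +2rd +1wr — yes → AL0|MU1|ME1|BR0|rd2|wr0
(4) want 1×MUL +2rd +1wr — WR_PORT → AL0|MU1|ME1|BR0|rd2|wr0
(5) want 1×MEM +1rd +1wr — WR_PORT → AL0|MU1|ME1|BR0|rd2|wr0

reason(slot 4) = WR_PORT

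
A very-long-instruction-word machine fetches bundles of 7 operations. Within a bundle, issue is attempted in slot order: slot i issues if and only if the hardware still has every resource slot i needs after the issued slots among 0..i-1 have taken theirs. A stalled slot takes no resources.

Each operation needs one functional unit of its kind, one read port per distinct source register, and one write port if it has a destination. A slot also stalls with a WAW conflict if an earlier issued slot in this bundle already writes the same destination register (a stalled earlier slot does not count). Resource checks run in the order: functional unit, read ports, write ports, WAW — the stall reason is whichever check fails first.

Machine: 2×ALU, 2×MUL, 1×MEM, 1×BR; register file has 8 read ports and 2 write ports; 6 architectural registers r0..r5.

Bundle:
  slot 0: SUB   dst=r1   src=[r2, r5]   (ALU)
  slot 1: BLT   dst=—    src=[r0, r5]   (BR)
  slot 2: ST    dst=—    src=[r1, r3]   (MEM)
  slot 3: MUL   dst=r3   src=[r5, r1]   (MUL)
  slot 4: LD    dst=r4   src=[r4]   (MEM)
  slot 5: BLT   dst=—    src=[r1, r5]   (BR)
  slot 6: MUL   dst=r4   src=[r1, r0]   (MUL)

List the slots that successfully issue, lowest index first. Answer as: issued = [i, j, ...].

issued = [0, 1, 2, 3]

#0 ALU src=r2,r5 dispatched  <A:1 Mu:2 Ld:1 B:1 rd:6 wr:1>
#1 BR src=r0,r5 dispatched  <A:1 Mu:2 Ld:1 B:0 rd:4 wr:1>
#2 MEM src=r1,r3 dispatched  <A:1 Mu:2 Ld:0 B:0 rd:2 wr:1>
#3 MUL src=r5,r1 dispatched  <A:1 Mu:1 Ld:0 B:0 rd:0 wr:0>
#4 MEM src=r4 held:FU  <A:1 Mu:1 Ld:0 B:0 rd:0 wr:0>
#5 BR src=r1,r5 held:FU  <A:1 Mu:1 Ld:0 B:0 rd:0 wr:0>
#6 MUL src=r1,r0 held:RD_PORT  <A:1 Mu:1 Ld:0 B:0 rd:0 wr:0>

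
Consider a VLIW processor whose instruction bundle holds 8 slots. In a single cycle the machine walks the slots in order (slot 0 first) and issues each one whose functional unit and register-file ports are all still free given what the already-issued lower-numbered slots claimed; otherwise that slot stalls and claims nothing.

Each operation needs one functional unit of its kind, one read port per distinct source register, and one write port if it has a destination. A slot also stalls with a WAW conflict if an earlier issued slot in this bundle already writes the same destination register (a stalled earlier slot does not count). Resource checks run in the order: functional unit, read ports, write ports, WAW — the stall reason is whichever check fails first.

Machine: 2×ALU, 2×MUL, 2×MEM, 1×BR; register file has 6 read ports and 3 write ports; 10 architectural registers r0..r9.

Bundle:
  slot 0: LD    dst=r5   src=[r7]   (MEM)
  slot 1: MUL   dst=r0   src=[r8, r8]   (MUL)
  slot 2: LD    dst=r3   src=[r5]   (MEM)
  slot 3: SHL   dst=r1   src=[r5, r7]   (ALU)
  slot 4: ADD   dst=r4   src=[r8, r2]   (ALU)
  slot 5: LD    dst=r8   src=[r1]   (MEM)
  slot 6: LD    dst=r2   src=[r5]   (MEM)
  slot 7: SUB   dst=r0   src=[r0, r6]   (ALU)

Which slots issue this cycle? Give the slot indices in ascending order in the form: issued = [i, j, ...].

issued = [0, 1, 2]

  0. MEM→r5 ⇒ go  {2A/2Mu/1Ld/1B | 5r 2w}
  1. MUL→r0 ⇒ go  {2A/1Mu/1Ld/1B | 4r 1w}
  2. MEM→r3 ⇒ go  {2A/1Mu/0Ld/1B | 3r 0w}
  3. ALU→r1 ⇒ no(WR_PORT)  {2A/1Mu/0Ld/1B | 3r 0w}
  4. ALU→r4 ⇒ no(WR_PORT)  {2A/1Mu/0Ld/1B | 3r 0w}
  5. MEM→r8 ⇒ no(FU)  {2A/1Mu/0Ld/1B | 3r 0w}
  6. MEM→r2 ⇒ no(FU)  {2A/1Mu/0Ld/1B | 3r 0w}
  7. ALU→r0 ⇒ no(WR_PORT)  {2A/1Mu/0Ld/1B | 3r 0w}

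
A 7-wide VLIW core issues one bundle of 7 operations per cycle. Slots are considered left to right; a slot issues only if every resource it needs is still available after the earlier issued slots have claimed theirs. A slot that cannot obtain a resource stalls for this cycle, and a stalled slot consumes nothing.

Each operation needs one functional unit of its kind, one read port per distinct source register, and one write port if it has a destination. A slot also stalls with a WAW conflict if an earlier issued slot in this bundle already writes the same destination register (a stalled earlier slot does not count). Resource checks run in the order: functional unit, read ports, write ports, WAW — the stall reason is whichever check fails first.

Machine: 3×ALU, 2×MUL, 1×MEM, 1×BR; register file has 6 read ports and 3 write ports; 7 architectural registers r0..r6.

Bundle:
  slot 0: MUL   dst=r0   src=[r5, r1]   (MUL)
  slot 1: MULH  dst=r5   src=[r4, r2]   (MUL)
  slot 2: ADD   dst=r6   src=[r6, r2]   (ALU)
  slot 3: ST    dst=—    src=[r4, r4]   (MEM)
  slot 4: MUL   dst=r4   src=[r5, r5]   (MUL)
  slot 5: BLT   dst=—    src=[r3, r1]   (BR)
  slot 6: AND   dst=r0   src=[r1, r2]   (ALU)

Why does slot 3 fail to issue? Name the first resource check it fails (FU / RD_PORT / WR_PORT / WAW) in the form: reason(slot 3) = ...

reason(slot 3) = RD_PORT

  0. MUL→r0 ⇒ go  {3A/1Mu/1Ld/1B | 4r 2w}
  1. MUL→r5 ⇒ go  {3A/0Mu/1Ld/1B | 2r 1w}
  2. ALU→r6 ⇒ go  {2A/0Mu/1Ld/1B | 0r 0w}
  3. MEM ⇒ no(RD_PORT)  {2A/0Mu/1Ld/1B | 0r 0w}
  4. MUL→r4 ⇒ no(FU)  {2A/0Mu/1Ld/1B | 0r 0w}
  5. BR ⇒ no(RD_PORT)  {2A/0Mu/1Ld/1B | 0r 0w}
  6. ALU→r0 ⇒ no(RD_PORT)  {2A/0Mu/1Ld/1B | 0r 0w}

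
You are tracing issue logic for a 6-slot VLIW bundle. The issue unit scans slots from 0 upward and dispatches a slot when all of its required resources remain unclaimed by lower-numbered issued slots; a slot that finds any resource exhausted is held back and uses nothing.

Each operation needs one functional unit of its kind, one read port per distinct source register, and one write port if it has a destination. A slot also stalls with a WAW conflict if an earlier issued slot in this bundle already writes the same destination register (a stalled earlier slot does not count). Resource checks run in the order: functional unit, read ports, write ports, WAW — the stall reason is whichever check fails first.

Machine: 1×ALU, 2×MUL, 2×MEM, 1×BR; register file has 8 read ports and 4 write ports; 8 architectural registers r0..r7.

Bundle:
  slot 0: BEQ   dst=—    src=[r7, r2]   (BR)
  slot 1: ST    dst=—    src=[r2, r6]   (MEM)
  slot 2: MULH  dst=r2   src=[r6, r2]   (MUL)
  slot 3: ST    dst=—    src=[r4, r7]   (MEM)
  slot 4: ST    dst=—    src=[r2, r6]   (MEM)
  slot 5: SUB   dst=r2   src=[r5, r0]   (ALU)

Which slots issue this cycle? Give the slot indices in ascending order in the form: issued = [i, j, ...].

issued = [0, 1, 2, 3]

slot 0 (BR): ISSUE — free A1,Mu2,Ld2,B0 rp6 wp4
slot 1 (MEM): ISSUE — free A1,Mu2,Ld1,B0 rp4 wp4
slot 2 (MUL): ISSUE — free A1,Mu1,Ld1,B0 rp2 wp3
slot 3 (MEM): ISSUE — free A1,Mu1,Ld0,B0 rp0 wp3
slot 4 (MEM): stall FU — free A1,Mu1,Ld0,B0 rp0 wp3
slot 5 (ALU): stall RD_PORT — free A1,Mu1,Ld0,B0 rp0 wp3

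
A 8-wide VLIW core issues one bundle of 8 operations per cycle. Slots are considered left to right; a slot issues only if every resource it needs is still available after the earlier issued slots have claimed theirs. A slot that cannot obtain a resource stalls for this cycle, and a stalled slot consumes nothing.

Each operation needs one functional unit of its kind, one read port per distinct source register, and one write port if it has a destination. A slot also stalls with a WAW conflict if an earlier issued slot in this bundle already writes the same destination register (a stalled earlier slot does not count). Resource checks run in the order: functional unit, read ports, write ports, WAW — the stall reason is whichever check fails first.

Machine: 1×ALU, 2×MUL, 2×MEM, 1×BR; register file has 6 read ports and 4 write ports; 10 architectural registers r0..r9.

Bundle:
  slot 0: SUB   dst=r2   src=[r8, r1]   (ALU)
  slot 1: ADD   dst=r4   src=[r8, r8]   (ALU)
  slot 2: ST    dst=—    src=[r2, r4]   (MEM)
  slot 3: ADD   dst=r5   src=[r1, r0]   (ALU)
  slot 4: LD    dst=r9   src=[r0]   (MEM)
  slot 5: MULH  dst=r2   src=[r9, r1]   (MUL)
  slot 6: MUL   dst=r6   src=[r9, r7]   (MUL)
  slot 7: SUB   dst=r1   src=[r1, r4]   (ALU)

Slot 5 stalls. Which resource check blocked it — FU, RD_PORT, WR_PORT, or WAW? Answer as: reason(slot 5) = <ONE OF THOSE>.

reason(slot 5) = RD_PORT

[0] ALU needs rd=2 wr=1: ok; after: ALU=0 MUL=2 MEM=2 BR=1, R=4, W=3
[1] ALU needs rd=1 wr=1: FU; after: ALU=0 MUL=2 MEM=2 BR=1, R=4, W=3
[2] MEM needs rd=2 wr=0: ok; after: ALU=0 MUL=2 MEM=1 BR=1, R=2, W=3
[3] ALU needs rd=2 wr=1: FU; after: ALU=0 MUL=2 MEM=1 BR=1, R=2, W=3
[4] MEM needs rd=1 wr=1: ok; after: ALU=0 MUL=2 MEM=0 BR=1, R=1, W=2
[5] MUL needs rd=2 wr=1: RD_PORT; after: ALU=0 MUL=2 MEM=0 BR=1, R=1, W=2
[6] MUL needs rd=2 wr=1: RD_PORT; after: ALU=0 MUL=2 MEM=0 BR=1, R=1, W=2
[7] ALU needs rd=2 wr=1: FU; after: ALU=0 MUL=2 MEM=0 BR=1, R=1, W=2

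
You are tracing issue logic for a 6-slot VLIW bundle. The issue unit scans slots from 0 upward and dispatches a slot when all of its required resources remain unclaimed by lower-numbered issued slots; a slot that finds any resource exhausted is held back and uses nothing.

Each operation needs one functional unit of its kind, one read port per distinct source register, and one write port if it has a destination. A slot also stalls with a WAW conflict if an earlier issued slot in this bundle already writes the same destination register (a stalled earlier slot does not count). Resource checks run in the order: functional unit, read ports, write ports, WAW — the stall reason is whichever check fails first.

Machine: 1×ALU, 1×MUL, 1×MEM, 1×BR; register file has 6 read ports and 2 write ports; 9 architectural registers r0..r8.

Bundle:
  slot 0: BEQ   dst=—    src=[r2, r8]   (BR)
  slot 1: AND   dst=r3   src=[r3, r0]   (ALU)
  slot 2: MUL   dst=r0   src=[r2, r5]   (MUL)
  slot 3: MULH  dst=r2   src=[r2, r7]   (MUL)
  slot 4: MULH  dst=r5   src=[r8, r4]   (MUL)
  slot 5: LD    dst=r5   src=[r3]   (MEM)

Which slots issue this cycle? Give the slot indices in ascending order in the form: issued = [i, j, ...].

issued = [0, 1, 2]

[0] BR needs rd=2 wr=0: ok; after: ALU=1 MUL=1 MEM=1 BR=0, R=4, W=2
[1] ALU needs rd=2 wr=1: ok; after: ALU=0 MUL=1 MEM=1 BR=0, R=2, W=1
[2] MUL needs rd=2 wr=1: ok; after: ALU=0 MUL=0 MEM=1 BR=0, R=0, W=0
[3] MUL needs rd=2 wr=1: FU; after: ALU=0 MUL=0 MEM=1 BR=0, R=0, W=0
[4] MUL needs rd=2 wr=1: FU; after: ALU=0 MUL=0 MEM=1 BR=0, R=0, W=0
[5] MEM needs rd=1 wr=1: RD_PORT; after: ALU=0 MUL=0 MEM=1 BR=0, R=0, W=0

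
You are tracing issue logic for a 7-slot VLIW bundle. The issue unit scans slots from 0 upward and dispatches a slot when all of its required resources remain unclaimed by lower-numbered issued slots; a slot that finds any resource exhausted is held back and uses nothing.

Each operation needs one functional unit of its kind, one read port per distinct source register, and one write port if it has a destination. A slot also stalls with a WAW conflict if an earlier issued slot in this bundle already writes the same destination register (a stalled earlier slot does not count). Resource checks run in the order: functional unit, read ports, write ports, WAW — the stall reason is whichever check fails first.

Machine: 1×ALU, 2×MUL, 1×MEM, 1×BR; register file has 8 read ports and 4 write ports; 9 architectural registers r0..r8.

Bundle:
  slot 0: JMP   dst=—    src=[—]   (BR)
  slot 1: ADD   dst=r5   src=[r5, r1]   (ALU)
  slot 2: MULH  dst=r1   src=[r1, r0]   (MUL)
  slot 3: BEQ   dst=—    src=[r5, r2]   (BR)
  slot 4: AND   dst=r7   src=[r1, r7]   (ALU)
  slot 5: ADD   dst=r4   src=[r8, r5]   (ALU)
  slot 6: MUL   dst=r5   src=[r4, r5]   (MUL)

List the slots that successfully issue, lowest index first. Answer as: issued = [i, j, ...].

issued = [0, 1, 2]

[0] BR needs rd=0 wr=0: ok; after: ALU=1 MUL=2 MEM=1 BR=0, R=8, W=4
[1] ALU needs rd=2 wr=1: ok; after: ALU=0 MUL=2 MEM=1 BR=0, R=6, W=3
[2] MUL needs rd=2 wr=1: ok; after: ALU=0 MUL=1 MEM=1 BR=0, R=4, W=2
[3] BR needs rd=2 wr=0: FU; after: ALU=0 MUL=1 MEM=1 BR=0, R=4, W=2
[4] ALU needs rd=2 wr=1: FU; after: ALU=0 MUL=1 MEM=1 BR=0, R=4, W=2
[5] ALU needs rd=2 wr=1: FU; after: ALU=0 MUL=1 MEM=1 BR=0, R=4, W=2
[6] MUL needs rd=2 wr=1: WAW; after: ALU=0 MUL=1 MEM=1 BR=0, R=4, W=2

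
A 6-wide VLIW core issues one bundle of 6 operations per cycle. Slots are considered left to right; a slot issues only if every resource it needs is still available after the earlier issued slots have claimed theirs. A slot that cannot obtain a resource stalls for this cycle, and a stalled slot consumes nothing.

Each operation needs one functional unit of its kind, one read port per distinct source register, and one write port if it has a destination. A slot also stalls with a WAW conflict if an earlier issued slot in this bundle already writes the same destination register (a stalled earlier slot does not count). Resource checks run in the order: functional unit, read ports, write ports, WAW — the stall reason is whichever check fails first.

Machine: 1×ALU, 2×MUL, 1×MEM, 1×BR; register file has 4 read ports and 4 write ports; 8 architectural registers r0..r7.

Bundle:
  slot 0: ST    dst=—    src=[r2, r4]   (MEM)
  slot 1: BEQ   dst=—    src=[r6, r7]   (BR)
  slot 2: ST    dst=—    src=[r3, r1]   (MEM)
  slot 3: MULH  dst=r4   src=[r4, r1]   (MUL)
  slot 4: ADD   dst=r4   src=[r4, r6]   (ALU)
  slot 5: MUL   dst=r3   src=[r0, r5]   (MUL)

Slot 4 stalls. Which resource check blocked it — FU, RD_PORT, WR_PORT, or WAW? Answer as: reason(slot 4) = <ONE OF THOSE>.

  0. MEM ⇒ go  {1A/2Mu/0Ld/1B | 2r 4w}
  1. BR ⇒ go  {1A/2Mu/0Ld/0B | 0r 4w}
  2. MEM ⇒ no(FU)  {1A/2Mu/0Ld/0B | 0r 4w}
  3. MUL→r4 ⇒ no(RD_PORT)  {1A/2Mu/0Ld/0B | 0r 4w}
  4. ALU→r4 ⇒ no(RD_PORT)  {1A/2Mu/0Ld/0B | 0r 4w}
  5. MUL→r3 ⇒ no(RD_PORT)  {1A/2Mu/0Ld/0B | 0r 4w}

reason(slot 4) = RD_PORT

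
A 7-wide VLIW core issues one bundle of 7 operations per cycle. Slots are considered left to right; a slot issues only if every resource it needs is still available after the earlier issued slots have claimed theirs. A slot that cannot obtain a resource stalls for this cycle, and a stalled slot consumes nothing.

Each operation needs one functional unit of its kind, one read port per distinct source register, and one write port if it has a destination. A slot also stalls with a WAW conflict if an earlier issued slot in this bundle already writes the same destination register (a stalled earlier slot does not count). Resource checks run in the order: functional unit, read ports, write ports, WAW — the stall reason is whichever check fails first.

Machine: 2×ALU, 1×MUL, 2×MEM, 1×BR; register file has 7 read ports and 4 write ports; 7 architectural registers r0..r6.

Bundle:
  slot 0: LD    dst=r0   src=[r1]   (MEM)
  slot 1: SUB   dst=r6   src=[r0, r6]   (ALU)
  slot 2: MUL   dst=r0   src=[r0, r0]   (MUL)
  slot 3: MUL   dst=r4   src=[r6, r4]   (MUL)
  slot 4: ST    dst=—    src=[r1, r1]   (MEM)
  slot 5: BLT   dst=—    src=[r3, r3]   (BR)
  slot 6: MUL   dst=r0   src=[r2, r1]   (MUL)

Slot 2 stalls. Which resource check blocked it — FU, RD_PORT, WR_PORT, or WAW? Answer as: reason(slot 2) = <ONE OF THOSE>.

reason(slot 2) = WAW

(0) want 1×MEM +1rd +1wr — yes → AL2|MU1|ME1|BR1|rd6|wr3
(1) want 1×ALU +2rd +1wr — yes → AL1|MU1|ME1|BR1|rd4|wr2
(2) want 1×MUL +1rd +1wr — WAW → AL1|MU1|ME1|BR1|rd4|wr2
(3) want 1×MUL +2rd +1wr — yes → AL1|MU0|ME1|BR1|rd2|wr1
(4) want 1×MEM +1rd +0wr — yes → AL1|MU0|ME0|BR1|rd1|wr1
(5) want 1×BR +1rd +0wr — yes → AL1|MU0|ME0|BR0|rd0|wr1
(6) want 1×MUL +2rd +1wr — FU → AL1|MU0|ME0|BR0|rd0|wr1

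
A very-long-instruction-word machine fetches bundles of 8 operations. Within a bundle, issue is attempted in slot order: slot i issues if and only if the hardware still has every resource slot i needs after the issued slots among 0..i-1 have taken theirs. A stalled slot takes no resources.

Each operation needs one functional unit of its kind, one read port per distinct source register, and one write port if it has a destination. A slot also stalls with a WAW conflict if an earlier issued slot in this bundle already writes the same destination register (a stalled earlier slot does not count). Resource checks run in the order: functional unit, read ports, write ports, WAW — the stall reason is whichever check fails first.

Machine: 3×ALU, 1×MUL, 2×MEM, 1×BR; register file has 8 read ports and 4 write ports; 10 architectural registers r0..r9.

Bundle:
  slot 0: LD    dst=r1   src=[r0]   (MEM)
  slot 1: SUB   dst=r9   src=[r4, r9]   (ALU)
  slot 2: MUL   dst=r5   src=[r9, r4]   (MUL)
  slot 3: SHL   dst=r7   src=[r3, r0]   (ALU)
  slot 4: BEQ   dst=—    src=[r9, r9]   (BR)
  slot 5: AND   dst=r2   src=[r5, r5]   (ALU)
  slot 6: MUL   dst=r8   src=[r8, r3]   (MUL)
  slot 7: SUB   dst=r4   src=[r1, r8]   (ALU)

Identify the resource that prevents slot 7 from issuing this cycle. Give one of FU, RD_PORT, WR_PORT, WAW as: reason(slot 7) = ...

slot 0 (MEM): ISSUE — free A3,Mu1,Ld1,B1 rp7 wp3
slot 1 (ALU): ISSUE — free A2,Mu1,Ld1,B1 rp5 wp2
slot 2 (MUL): ISSUE — free A2,Mu0,Ld1,B1 rp3 wp1
slot 3 (ALU): ISSUE — free A1,Mu0,Ld1,B1 rp1 wp0
slot 4 (BR): ISSUE — free A1,Mu0,Ld1,B0 rp0 wp0
slot 5 (ALU): stall RD_PORT — free A1,Mu0,Ld1,B0 rp0 wp0
slot 6 (MUL): stall FU — free A1,Mu0,Ld1,B0 rp0 wp0
slot 7 (ALU): stall RD_PORT — free A1,Mu0,Ld1,B0 rp0 wp0

reason(slot 7) = RD_PORT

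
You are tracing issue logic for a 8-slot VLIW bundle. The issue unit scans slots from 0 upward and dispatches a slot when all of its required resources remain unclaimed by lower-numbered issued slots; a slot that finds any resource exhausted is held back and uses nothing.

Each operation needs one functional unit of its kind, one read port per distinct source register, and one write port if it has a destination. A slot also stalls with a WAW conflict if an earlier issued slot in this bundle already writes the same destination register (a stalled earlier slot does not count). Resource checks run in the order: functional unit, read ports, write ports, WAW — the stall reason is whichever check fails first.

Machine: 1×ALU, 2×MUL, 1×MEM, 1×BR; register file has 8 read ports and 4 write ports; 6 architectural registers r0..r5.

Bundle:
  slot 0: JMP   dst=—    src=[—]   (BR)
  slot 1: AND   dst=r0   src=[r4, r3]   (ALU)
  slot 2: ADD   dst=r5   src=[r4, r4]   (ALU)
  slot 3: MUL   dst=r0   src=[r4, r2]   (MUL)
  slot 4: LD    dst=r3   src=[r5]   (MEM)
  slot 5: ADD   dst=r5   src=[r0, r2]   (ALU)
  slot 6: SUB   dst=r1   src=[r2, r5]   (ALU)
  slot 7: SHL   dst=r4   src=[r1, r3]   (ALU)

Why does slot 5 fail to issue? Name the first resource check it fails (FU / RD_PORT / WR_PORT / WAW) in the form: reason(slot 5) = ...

reason(slot 5) = FU

[0] BR needs rd=0 wr=0: ok; after: ALU=1 MUL=2 MEM=1 BR=0, R=8, W=4
[1] ALU needs rd=2 wr=1: ok; after: ALU=0 MUL=2 MEM=1 BR=0, R=6, W=3
[2] ALU needs rd=1 wr=1: FU; after: ALU=0 MUL=2 MEM=1 BR=0, R=6, W=3
[3] MUL needs rd=2 wr=1: WAW; after: ALU=0 MUL=2 MEM=1 BR=0, R=6, W=3
[4] MEM needs rd=1 wr=1: ok; after: ALU=0 MUL=2 MEM=0 BR=0, R=5, W=2
[5] ALU needs rd=2 wr=1: FU; after: ALU=0 MUL=2 MEM=0 BR=0, R=5, W=2
[6] ALU needs rd=2 wr=1: FU; after: ALU=0 MUL=2 MEM=0 BR=0, R=5, W=2
[7] ALU needs rd=2 wr=1: FU; after: ALU=0 MUL=2 MEM=0 BR=0, R=5, W=2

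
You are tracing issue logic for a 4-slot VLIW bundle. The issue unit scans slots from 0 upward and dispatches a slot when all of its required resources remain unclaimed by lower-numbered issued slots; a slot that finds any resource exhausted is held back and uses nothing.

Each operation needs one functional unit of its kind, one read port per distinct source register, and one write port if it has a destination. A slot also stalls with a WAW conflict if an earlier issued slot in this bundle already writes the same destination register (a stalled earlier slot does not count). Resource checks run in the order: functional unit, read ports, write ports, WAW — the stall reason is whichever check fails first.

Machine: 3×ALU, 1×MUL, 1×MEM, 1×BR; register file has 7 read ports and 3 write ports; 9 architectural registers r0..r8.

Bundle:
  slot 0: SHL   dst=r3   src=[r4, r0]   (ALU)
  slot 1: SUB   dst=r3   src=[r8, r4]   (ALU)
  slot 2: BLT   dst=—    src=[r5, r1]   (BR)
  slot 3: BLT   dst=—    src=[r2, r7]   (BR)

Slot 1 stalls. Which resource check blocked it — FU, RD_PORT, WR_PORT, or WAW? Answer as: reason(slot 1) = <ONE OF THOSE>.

[0] ALU needs rd=2 wr=1: ok; after: ALU=2 MUL=1 MEM=1 BR=1, R=5, W=2
[1] ALU needs rd=2 wr=1: WAW; after: ALU=2 MUL=1 MEM=1 BR=1, R=5, W=2
[2] BR needs rd=2 wr=0: ok; after: ALU=2 MUL=1 MEM=1 BR=0, R=3, W=2
[3] BR needs rd=2 wr=0: FU; after: ALU=2 MUL=1 MEM=1 BR=0, R=3, W=2

reason(slot 1) = WAW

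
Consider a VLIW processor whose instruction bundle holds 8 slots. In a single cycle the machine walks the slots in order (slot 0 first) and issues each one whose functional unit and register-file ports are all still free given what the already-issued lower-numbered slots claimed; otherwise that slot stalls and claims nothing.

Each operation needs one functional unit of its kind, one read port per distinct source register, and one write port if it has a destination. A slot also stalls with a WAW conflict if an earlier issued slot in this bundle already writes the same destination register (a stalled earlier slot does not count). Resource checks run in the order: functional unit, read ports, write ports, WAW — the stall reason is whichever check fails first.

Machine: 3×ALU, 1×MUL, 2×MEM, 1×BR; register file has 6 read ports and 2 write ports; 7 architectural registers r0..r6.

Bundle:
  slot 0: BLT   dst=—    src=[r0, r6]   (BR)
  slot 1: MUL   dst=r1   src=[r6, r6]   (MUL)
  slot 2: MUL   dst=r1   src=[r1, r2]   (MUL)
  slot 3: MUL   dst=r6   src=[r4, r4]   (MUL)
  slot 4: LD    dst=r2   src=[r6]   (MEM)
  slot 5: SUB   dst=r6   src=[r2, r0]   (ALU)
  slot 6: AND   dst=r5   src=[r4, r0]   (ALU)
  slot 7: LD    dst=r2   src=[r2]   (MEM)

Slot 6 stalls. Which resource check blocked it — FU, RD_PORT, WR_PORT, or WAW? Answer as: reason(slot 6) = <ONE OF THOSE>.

slot 0 (BR): ISSUE — free A3,Mu1,Ld2,B0 rp4 wp2
slot 1 (MUL): ISSUE — free A3,Mu0,Ld2,B0 rp3 wp1
slot 2 (MUL): stall FU — free A3,Mu0,Ld2,B0 rp3 wp1
slot 3 (MUL): stall FU — free A3,Mu0,Ld2,B0 rp3 wp1
slot 4 (MEM): ISSUE — free A3,Mu0,Ld1,B0 rp2 wp0
slot 5 (ALU): stall WR_PORT — free A3,Mu0,Ld1,B0 rp2 wp0
slot 6 (ALU): stall WR_PORT — free A3,Mu0,Ld1,B0 rp2 wp0
slot 7 (MEM): stall WR_PORT — free A3,Mu0,Ld1,B0 rp2 wp0

reason(slot 6) = WR_PORT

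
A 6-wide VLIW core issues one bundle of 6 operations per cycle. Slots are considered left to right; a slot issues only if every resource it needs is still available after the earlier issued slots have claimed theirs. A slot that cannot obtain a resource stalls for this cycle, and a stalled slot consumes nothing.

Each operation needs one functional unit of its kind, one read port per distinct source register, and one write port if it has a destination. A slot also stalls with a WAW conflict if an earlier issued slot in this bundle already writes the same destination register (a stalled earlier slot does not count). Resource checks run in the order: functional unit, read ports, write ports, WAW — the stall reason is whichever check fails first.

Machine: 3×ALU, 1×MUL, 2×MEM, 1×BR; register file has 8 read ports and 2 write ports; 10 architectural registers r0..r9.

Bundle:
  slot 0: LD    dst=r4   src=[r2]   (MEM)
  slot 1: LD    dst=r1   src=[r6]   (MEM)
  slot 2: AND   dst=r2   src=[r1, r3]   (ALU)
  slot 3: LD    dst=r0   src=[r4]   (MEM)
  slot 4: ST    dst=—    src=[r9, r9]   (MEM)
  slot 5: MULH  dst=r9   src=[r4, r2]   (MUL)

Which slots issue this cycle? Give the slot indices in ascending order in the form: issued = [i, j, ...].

[0] MEM needs rd=1 wr=1: ok; after: ALU=3 MUL=1 MEM=1 BR=1, R=7, W=1
[1] MEM needs rd=1 wr=1: ok; after: ALU=3 MUL=1 MEM=0 BR=1, R=6, W=0
[2] ALU needs rd=2 wr=1: WR_PORT; after: ALU=3 MUL=1 MEM=0 BR=1, R=6, W=0
[3] MEM needs rd=1 wr=1: FU; after: ALU=3 MUL=1 MEM=0 BR=1, R=6, W=0
[4] MEM needs rd=1 wr=0: FU; after: ALU=3 MUL=1 MEM=0 BR=1, R=6, W=0
[5] MUL needs rd=2 wr=1: WR_PORT; after: ALU=3 MUL=1 MEM=0 BR=1, R=6, W=0

issued = [0, 1]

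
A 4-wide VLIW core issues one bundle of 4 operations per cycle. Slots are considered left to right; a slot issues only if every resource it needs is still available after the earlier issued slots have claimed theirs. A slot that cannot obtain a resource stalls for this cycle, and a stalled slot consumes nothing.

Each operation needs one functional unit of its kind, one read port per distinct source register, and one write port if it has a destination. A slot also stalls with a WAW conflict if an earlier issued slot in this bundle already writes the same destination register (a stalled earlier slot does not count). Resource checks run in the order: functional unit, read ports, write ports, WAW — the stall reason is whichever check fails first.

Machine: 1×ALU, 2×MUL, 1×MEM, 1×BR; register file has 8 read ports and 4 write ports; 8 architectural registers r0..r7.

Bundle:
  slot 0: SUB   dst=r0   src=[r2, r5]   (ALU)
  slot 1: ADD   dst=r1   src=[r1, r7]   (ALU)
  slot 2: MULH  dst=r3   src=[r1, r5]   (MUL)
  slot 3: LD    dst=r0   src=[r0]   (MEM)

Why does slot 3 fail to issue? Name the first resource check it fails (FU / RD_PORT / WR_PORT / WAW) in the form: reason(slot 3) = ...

[0] ALU needs rd=2 wr=1: ok; after: ALU=0 MUL=2 MEM=1 BR=1, R=6, W=3
[1] ALU needs rd=2 wr=1: FU; after: ALU=0 MUL=2 MEM=1 BR=1, R=6, W=3
[2] MUL needs rd=2 wr=1: ok; after: ALU=0 MUL=1 MEM=1 BR=1, R=4, W=2
[3] MEM needs rd=1 wr=1: WAW; after: ALU=0 MUL=1 MEM=1 BR=1, R=4, W=2

reason(slot 3) = WAW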